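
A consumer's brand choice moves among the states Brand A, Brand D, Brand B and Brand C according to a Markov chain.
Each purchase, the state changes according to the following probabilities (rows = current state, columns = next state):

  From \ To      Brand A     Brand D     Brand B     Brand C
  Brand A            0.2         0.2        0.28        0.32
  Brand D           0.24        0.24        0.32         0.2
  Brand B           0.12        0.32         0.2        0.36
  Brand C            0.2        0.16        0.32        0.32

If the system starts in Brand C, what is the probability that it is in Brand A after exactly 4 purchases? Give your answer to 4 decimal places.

Propagate the distribution vector 4 purchases from Brand C.
After 0 purchases: (0.0000, 0.0000, 0.0000, 1.0000)
After 1 purchase: (0.2000, 0.1600, 0.3200, 0.3200)
After 2 purchases: (0.1808, 0.2320, 0.2736, 0.3136)
After 3 purchases: (0.1874, 0.2296, 0.2799, 0.3031)
After 4 purchases: (0.1868, 0.2307, 0.2789, 0.3036)
P(in Brand A after 4 purchases) = 0.1868

0.1868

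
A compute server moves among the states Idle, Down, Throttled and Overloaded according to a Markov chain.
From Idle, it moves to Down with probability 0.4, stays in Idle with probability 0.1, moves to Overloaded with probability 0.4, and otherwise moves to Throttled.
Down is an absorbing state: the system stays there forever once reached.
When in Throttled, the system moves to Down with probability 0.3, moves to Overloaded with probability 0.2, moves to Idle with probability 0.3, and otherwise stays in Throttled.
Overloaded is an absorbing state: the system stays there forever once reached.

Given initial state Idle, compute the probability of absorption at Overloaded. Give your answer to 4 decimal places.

0.4928

Let h(s) be the probability of absorption at Overloaded starting from transient state s. Then h(Overloaded) = 1 and h(Down) = 0. By first-step analysis:
h(Idle) = 0.1·h(Idle) + 0.4·0 + 0.1·h(Throttled) + 0.4·1
h(Throttled) = 0.3·h(Idle) + 0.3·0 + 0.2·h(Throttled) + 0.2·1
Solving: h(Idle) = 0.4928, h(Throttled) = 0.4348.
Starting from Idle, the probability is 0.4928.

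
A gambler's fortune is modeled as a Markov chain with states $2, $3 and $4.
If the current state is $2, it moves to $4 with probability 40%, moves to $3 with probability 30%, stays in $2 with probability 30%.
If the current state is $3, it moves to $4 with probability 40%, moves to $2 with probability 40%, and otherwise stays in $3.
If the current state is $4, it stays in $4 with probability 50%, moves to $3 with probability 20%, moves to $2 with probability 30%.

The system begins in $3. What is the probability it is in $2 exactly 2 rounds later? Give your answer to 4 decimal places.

Sum over the intermediate state after 1 round:
P = P($3→$2)·P($2→$2) + P($3→$3)·P($3→$2) + P($3→$4)·P($4→$2)
  = 0.4×0.3 + 0.2×0.4 + 0.4×0.3
  = 0.1200 + 0.0800 + 0.1200 = 0.3200

0.3200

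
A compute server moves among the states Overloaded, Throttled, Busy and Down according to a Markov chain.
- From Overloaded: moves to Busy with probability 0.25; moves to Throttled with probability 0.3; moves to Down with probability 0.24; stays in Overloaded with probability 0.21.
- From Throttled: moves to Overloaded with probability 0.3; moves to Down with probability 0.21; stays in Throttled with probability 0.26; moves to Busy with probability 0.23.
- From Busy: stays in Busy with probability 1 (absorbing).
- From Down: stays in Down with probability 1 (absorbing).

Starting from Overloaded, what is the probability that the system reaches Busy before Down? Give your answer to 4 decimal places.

0.5135

Let h(s) be the probability of absorption at Busy starting from transient state s. Then h(Busy) = 1 and h(Down) = 0. By first-step analysis:
h(Overloaded) = 0.21·h(Overloaded) + 0.3·h(Throttled) + 0.25·1 + 0.24·0
h(Throttled) = 0.3·h(Overloaded) + 0.26·h(Throttled) + 0.23·1 + 0.21·0
Solving: h(Overloaded) = 0.5135, h(Throttled) = 0.5190.
Starting from Overloaded, the probability is 0.5135.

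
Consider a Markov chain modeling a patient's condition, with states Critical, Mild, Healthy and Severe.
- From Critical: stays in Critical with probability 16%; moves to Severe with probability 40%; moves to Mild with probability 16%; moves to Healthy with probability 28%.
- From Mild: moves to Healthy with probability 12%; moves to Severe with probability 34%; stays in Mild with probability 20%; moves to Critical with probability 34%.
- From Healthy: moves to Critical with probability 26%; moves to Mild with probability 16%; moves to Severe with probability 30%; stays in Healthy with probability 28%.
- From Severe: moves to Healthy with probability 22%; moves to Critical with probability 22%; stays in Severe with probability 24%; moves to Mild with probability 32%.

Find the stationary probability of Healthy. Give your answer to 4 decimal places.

Let the stationary distribution be π with π = πP and π_1 + π_2 + π_3 + π_4 = 1.
π_1 = 0.16·π_1 + 0.34·π_2 + 0.26·π_3 + 0.22·π_4
π_2 = 0.16·π_1 + 0.2·π_2 + 0.16·π_3 + 0.32·π_4
π_3 = 0.28·π_1 + 0.12·π_2 + 0.28·π_3 + 0.22·π_4
Solving with the normalization constraint gives π = (0.2409, 0.2190, 0.2261, 0.3140).
So the stationary probability of Healthy is 0.2261.

0.2261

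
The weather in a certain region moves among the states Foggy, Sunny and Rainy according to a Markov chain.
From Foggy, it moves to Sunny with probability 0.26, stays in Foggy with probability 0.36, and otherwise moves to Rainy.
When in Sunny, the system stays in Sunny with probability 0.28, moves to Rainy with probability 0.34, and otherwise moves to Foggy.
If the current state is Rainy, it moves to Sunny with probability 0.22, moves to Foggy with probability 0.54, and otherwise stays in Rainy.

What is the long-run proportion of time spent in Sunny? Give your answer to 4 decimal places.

0.2521

Let the stationary distribution be π with π = πP and π_1 + π_2 + π_3 = 1.
π_1 = 0.36·π_1 + 0.38·π_2 + 0.54·π_3
π_2 = 0.26·π_1 + 0.28·π_2 + 0.22·π_3
Solving with the normalization constraint gives π = (0.4234, 0.2521, 0.3245).
So the stationary probability of Sunny is 0.2521.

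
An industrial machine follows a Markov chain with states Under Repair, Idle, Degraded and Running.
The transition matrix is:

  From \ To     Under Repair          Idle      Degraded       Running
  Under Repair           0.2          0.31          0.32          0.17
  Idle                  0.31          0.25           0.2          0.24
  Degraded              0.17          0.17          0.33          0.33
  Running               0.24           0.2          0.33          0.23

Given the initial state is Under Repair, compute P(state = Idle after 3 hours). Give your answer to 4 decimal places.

Propagate the distribution vector 3 hours from Under Repair.
After 0 hours: (1.0000, 0.0000, 0.0000, 0.0000)
After 1 hour: (0.2000, 0.3100, 0.3200, 0.1700)
After 2 hours: (0.2313, 0.2279, 0.2877, 0.2531)
After 3 hours: (0.2266, 0.2282, 0.2981, 0.2472)
P(in Idle after 3 hours) = 0.2282

0.2282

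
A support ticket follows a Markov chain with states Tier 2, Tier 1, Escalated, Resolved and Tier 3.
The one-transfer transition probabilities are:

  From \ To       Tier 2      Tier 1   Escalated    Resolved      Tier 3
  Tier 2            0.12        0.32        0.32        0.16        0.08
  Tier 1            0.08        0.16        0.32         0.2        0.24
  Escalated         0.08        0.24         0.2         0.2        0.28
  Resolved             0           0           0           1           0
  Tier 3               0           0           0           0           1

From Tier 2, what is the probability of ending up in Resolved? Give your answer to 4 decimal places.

Let h(s) be the probability of absorption at Resolved starting from transient state s. Then h(Resolved) = 1 and h(Tier 3) = 0. By first-step analysis:
h(Tier 2) = 0.12·h(Tier 2) + 0.32·h(Tier 1) + 0.32·h(Escalated) + 0.16·1 + 0.08·0
h(Tier 1) = 0.08·h(Tier 2) + 0.16·h(Tier 1) + 0.32·h(Escalated) + 0.2·1 + 0.24·0
h(Escalated) = 0.08·h(Tier 2) + 0.24·h(Tier 1) + 0.2·h(Escalated) + 0.2·1 + 0.28·0
Solving: h(Tier 2) = 0.5049, h(Tier 1) = 0.4524, h(Escalated) = 0.4362.
Starting from Tier 2, the probability is 0.5049.

0.5049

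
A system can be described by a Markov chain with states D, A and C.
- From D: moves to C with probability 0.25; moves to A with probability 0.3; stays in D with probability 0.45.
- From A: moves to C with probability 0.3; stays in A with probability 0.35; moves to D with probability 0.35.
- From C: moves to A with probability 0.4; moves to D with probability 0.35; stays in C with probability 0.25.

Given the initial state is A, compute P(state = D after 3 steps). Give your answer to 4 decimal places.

0.3885

Propagate the distribution vector 3 steps from A.
After 0 steps: (0.0000, 1.0000, 0.0000)
After 1 step: (0.3500, 0.3500, 0.3000)
After 2 steps: (0.3850, 0.3475, 0.2675)
After 3 steps: (0.3885, 0.3441, 0.2674)
P(in D after 3 steps) = 0.3885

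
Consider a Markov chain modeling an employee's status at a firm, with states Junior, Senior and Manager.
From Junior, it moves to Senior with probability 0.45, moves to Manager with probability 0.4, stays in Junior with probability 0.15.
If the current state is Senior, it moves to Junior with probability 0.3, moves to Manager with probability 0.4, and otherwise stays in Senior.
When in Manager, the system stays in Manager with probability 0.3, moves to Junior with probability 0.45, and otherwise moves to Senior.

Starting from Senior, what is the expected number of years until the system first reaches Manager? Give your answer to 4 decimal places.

Let t(s) be the expected number of years to first reach Manager from state s, with t(Manager) = 0. Conditioning on the first year:
t(Junior) = 1 + 0.15·t(Junior) + 0.45·t(Senior)
t(Senior) = 1 + 0.3·t(Junior) + 0.3·t(Senior)
Solving: t(Junior) = 2.5000, t(Senior) = 2.5000.
Expected years from Senior to Manager: 2.5000.

2.5000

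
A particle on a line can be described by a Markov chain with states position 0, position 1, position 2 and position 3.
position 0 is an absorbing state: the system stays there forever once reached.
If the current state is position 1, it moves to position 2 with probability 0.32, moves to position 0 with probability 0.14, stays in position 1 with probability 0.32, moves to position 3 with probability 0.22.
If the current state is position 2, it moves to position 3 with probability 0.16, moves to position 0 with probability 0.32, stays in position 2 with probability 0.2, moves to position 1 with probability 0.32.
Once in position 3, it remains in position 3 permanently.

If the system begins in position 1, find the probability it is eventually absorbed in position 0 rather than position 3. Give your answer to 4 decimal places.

Let h(s) be the probability of absorption at position 0 starting from transient state s. Then h(position 0) = 1 and h(position 3) = 0. By first-step analysis:
h(position 1) = 0.14·1 + 0.32·h(position 1) + 0.32·h(position 2) + 0.22·0
h(position 2) = 0.32·1 + 0.32·h(position 1) + 0.2·h(position 2) + 0.16·0
Solving: h(position 1) = 0.4855, h(position 2) = 0.5942.
Starting from position 1, the probability is 0.4855.

0.4855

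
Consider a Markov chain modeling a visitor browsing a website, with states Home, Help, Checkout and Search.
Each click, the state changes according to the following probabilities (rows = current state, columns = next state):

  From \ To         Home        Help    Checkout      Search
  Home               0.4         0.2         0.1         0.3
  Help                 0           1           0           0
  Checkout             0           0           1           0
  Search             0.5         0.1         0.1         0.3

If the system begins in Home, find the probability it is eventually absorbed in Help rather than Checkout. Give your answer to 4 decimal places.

Let h(s) be the probability of absorption at Help starting from transient state s. Then h(Help) = 1 and h(Checkout) = 0. By first-step analysis:
h(Home) = 0.4·h(Home) + 0.2·1 + 0.1·0 + 0.3·h(Search)
h(Search) = 0.5·h(Home) + 0.1·1 + 0.1·0 + 0.3·h(Search)
Solving: h(Home) = 0.6296, h(Search) = 0.5926.
Starting from Home, the probability is 0.6296.

0.6296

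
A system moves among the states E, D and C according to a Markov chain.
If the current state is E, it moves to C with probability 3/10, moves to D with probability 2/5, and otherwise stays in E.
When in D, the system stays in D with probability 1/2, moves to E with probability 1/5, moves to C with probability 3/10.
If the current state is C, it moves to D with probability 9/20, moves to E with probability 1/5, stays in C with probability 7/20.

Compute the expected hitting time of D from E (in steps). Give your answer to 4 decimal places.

Let t(s) be the expected number of steps to first reach D from state s, with t(D) = 0. Conditioning on the first step:
t(E) = 1 + 0.3·t(E) + 0.3·t(C)
t(C) = 1 + 0.2·t(E) + 0.35·t(C)
Solving: t(E) = 2.4051, t(C) = 2.2785.
Expected steps from E to D: 2.4051.

2.4051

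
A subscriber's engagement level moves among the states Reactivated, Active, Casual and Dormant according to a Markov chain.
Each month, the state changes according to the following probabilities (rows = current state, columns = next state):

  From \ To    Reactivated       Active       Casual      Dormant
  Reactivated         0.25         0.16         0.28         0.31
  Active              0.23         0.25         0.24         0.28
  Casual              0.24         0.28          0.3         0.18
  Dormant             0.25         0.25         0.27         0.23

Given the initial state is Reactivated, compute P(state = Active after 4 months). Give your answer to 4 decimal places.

0.2364

Propagate the distribution vector 4 months from Reactivated.
After 0 months: (1.0000, 0.0000, 0.0000, 0.0000)
After 1 month: (0.2500, 0.1600, 0.2800, 0.3100)
After 2 months: (0.2440, 0.2359, 0.2761, 0.2440)
After 3 months: (0.2425, 0.2363, 0.2736, 0.2475)
After 4 months: (0.2425, 0.2364, 0.2735, 0.2475)
P(in Active after 4 months) = 0.2364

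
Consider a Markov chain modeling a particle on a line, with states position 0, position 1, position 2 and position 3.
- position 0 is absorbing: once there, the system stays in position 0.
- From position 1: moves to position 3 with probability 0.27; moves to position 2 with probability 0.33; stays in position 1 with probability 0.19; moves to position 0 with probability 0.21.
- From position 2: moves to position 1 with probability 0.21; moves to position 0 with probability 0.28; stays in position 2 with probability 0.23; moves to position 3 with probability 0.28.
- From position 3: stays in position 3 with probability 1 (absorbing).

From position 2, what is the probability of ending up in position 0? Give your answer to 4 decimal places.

Let h(s) be the probability of absorption at position 0 starting from transient state s. Then h(position 0) = 1 and h(position 3) = 0. By first-step analysis:
h(position 1) = 0.21·1 + 0.19·h(position 1) + 0.33·h(position 2) + 0.27·0
h(position 2) = 0.28·1 + 0.21·h(position 1) + 0.23·h(position 2) + 0.28·0
Solving: h(position 1) = 0.4583, h(position 2) = 0.4886.
Starting from position 2, the probability is 0.4886.

0.4886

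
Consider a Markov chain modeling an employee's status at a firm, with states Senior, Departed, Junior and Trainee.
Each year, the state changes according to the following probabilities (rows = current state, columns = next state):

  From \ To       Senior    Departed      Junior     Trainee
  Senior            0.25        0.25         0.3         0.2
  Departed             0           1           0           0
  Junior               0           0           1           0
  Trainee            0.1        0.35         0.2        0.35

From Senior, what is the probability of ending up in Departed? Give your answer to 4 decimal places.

0.4973

Let h(s) be the probability of absorption at Departed starting from transient state s. Then h(Departed) = 1 and h(Junior) = 0. By first-step analysis:
h(Senior) = 0.25·h(Senior) + 0.25·1 + 0.3·0 + 0.2·h(Trainee)
h(Trainee) = 0.1·h(Senior) + 0.35·1 + 0.2·0 + 0.35·h(Trainee)
Solving: h(Senior) = 0.4973, h(Trainee) = 0.6150.
Starting from Senior, the probability is 0.4973.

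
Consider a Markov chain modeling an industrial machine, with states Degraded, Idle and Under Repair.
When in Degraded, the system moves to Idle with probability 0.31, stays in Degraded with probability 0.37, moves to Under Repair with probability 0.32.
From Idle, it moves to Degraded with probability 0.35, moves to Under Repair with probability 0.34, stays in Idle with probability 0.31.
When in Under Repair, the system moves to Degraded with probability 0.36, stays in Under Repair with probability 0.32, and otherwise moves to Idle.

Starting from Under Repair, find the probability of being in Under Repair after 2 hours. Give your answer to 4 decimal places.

0.3264

Sum over the intermediate state after 1 hour:
P = P(Under Repair→Degraded)·P(Degraded→Under Repair) + P(Under Repair→Idle)·P(Idle→Under Repair) + P(Under Repair→Under Repair)·P(Under Repair→Under Repair)
  = 0.36×0.32 + 0.32×0.34 + 0.32×0.32
  = 0.1152 + 0.1088 + 0.1024 = 0.3264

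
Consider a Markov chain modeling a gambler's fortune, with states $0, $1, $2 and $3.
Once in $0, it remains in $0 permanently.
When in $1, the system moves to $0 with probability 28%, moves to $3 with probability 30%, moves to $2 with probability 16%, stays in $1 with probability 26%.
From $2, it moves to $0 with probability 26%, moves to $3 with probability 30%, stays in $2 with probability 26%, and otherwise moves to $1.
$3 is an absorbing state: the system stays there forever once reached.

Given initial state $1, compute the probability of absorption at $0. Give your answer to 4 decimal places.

0.4796

Let h(s) be the probability of absorption at $0 starting from transient state s. Then h($0) = 1 and h($3) = 0. By first-step analysis:
h($1) = 0.28·1 + 0.26·h($1) + 0.16·h($2) + 0.3·0
h($2) = 0.26·1 + 0.18·h($1) + 0.26·h($2) + 0.3·0
Solving: h($1) = 0.4796, h($2) = 0.4680.
Starting from $1, the probability is 0.4796.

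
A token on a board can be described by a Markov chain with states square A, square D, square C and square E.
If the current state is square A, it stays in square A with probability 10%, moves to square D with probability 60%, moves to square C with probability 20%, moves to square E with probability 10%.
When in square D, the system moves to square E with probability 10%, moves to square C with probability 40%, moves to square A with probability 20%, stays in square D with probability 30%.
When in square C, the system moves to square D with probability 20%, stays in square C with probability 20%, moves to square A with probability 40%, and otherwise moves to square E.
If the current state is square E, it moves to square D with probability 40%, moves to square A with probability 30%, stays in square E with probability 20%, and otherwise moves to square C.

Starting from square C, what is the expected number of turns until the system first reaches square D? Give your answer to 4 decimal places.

Let t(s) be the expected number of turns to first reach square D from state s, with t(square D) = 0. Conditioning on the first turn:
t(square A) = 1 + 0.1·t(square A) + 0.2·t(square C) + 0.1·t(square E)
t(square C) = 1 + 0.4·t(square A) + 0.2·t(square C) + 0.2·t(square E)
t(square E) = 1 + 0.3·t(square A) + 0.1·t(square C) + 0.2·t(square E)
Solving: t(square A) = 2.0044, t(square C) = 2.8414, t(square E) = 2.3568.
Expected turns from square C to square D: 2.8414.

2.8414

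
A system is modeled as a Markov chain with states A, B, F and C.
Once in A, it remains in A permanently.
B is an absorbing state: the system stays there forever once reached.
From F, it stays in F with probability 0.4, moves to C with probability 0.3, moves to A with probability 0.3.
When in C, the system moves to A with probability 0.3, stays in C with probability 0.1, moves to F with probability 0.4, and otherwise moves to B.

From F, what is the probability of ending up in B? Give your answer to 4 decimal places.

Let h(s) be the probability of absorption at B starting from transient state s. Then h(B) = 1 and h(A) = 0. By first-step analysis:
h(F) = 0.3·0 + 0.4·h(F) + 0.3·h(C)
h(C) = 0.3·0 + 0.2·1 + 0.4·h(F) + 0.1·h(C)
Solving: h(F) = 0.1429, h(C) = 0.2857.
Starting from F, the probability is 0.1429.

0.1429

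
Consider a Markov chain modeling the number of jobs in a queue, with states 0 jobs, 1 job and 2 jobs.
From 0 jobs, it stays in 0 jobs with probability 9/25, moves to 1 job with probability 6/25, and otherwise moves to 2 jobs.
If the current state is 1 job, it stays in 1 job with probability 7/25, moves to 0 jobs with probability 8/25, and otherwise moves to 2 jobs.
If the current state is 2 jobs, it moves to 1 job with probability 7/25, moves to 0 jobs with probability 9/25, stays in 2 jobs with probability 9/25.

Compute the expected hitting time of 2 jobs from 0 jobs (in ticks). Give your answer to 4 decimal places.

2.5000

Let t(s) be the expected number of ticks to first reach 2 jobs from state s, with t(2 jobs) = 0. Conditioning on the first tick:
t(0 jobs) = 1 + 0.36·t(0 jobs) + 0.24·t(1 job)
t(1 job) = 1 + 0.32·t(0 jobs) + 0.28·t(1 job)
Solving: t(0 jobs) = 2.5000, t(1 job) = 2.5000.
Expected ticks from 0 jobs to 2 jobs: 2.5000.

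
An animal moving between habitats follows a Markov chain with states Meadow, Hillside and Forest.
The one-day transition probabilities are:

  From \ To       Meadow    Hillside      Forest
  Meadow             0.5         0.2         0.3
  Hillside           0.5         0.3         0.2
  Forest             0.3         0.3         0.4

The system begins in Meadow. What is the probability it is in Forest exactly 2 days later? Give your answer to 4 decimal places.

0.3100

Sum over the intermediate state after 1 day:
P = P(Meadow→Meadow)·P(Meadow→Forest) + P(Meadow→Hillside)·P(Hillside→Forest) + P(Meadow→Forest)·P(Forest→Forest)
  = 0.5×0.3 + 0.2×0.2 + 0.3×0.4
  = 0.1500 + 0.0400 + 0.1200 = 0.3100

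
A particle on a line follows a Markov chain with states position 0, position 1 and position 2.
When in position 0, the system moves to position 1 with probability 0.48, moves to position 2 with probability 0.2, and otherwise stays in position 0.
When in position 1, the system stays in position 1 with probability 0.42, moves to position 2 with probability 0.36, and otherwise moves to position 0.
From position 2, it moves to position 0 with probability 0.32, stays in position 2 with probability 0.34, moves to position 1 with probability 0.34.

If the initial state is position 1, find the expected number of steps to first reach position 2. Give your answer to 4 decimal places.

3.1163

Let t(s) be the expected number of steps to first reach position 2 from state s, with t(position 2) = 0. Conditioning on the first step:
t(position 0) = 1 + 0.32·t(position 0) + 0.48·t(position 1)
t(position 1) = 1 + 0.22·t(position 0) + 0.42·t(position 1)
Solving: t(position 0) = 3.6704, t(position 1) = 3.1163.
Expected steps from position 1 to position 2: 3.1163.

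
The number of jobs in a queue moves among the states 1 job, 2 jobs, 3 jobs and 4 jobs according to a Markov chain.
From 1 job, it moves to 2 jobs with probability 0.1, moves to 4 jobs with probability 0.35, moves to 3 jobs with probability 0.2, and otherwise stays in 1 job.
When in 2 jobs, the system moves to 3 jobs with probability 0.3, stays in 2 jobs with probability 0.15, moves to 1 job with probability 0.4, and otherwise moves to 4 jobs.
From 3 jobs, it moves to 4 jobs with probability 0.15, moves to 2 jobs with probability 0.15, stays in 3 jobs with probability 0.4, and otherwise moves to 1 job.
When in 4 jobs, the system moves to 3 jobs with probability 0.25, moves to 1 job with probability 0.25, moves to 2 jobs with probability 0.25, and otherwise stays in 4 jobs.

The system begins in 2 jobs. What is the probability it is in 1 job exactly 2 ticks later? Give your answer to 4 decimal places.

0.3275

Propagate the distribution vector 2 ticks from 2 jobs.
After 0 ticks: (0.0000, 1.0000, 0.0000, 0.0000)
After 1 tick: (0.4000, 0.1500, 0.3000, 0.1500)
After 2 ticks: (0.3275, 0.1450, 0.2825, 0.2450)
P(in 1 job after 2 ticks) = 0.3275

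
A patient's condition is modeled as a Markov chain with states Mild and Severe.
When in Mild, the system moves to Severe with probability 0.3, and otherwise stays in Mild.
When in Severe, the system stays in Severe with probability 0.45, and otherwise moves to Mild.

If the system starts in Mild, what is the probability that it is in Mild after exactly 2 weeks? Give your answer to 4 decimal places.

0.6550

Sum over the intermediate state after 1 week:
P = P(Mild→Mild)·P(Mild→Mild) + P(Mild→Severe)·P(Severe→Mild)
  = 0.7×0.7 + 0.3×0.55
  = 0.4900 + 0.1650 = 0.6550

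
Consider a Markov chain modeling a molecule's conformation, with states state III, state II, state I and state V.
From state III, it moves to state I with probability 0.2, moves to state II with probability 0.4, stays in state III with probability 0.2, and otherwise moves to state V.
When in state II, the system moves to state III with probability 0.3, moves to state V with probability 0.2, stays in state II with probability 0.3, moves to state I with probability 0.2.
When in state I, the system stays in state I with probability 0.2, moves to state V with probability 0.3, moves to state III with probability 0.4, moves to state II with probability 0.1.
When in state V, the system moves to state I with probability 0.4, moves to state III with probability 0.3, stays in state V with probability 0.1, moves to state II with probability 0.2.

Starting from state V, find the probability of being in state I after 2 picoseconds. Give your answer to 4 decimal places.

Propagate the distribution vector 2 picoseconds from state V.
After 0 picoseconds: (0.0000, 0.0000, 0.0000, 1.0000)
After 1 picosecond: (0.3000, 0.2000, 0.4000, 0.1000)
After 2 picoseconds: (0.3100, 0.2400, 0.2200, 0.2300)
P(in state I after 2 picoseconds) = 0.2200

0.2200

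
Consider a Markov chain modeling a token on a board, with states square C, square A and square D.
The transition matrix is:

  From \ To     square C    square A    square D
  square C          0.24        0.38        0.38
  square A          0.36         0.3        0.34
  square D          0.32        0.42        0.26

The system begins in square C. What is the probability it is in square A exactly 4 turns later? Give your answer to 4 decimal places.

Propagate the distribution vector 4 turns from square C.
After 0 turns: (1.0000, 0.0000, 0.0000)
After 1 turn: (0.2400, 0.3800, 0.3800)
After 2 turns: (0.3160, 0.3648, 0.3192)
After 3 turns: (0.3093, 0.3636, 0.3271)
After 4 turns: (0.3098, 0.3640, 0.3262)
P(in square A after 4 turns) = 0.3640

0.3640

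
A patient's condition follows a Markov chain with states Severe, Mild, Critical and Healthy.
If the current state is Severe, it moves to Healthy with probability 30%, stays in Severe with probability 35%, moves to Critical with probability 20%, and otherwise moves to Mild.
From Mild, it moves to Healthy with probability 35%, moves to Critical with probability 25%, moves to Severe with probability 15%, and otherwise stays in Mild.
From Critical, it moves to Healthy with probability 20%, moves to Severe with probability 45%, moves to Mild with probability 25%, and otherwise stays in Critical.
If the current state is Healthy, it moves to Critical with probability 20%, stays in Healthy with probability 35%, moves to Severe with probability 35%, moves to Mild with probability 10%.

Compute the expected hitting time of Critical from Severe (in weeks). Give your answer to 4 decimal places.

4.8208

Let t(s) be the expected number of weeks to first reach Critical from state s, with t(Critical) = 0. Conditioning on the first week:
t(Severe) = 1 + 0.35·t(Severe) + 0.15·t(Mild) + 0.3·t(Healthy)
t(Mild) = 1 + 0.15·t(Severe) + 0.25·t(Mild) + 0.35·t(Healthy)
t(Healthy) = 1 + 0.35·t(Severe) + 0.1·t(Mild) + 0.35·t(Healthy)
Solving: t(Severe) = 4.8208, t(Mild) = 4.5538, t(Healthy) = 4.8349.
Expected weeks from Severe to Critical: 4.8208.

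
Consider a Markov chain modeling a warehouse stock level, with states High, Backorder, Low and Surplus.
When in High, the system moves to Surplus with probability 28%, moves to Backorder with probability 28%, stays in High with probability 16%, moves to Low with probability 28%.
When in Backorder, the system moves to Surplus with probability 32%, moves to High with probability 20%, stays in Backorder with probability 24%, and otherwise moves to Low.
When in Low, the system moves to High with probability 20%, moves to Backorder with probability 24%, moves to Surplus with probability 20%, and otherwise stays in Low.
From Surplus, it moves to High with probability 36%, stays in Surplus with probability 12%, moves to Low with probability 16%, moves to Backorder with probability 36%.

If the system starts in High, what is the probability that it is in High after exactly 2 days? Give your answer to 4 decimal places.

0.2384

Propagate the distribution vector 2 days from High.
After 0 days: (1.0000, 0.0000, 0.0000, 0.0000)
After 1 day: (0.1600, 0.2800, 0.2800, 0.2800)
After 2 days: (0.2384, 0.2800, 0.2576, 0.2240)
P(in High after 2 days) = 0.2384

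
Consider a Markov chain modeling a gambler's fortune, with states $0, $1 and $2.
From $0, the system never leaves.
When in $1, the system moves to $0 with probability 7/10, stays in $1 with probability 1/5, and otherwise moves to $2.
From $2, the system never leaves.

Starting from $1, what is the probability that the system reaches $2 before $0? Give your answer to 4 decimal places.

Let h(s) be the probability of absorption at $2 starting from transient state s. Then h($2) = 1 and h($0) = 0. By first-step analysis:
h($1) = 0.7·0 + 0.2·h($1) + 0.1·1
Solving: h($1) = 0.1250.
Starting from $1, the probability is 0.1250.

0.1250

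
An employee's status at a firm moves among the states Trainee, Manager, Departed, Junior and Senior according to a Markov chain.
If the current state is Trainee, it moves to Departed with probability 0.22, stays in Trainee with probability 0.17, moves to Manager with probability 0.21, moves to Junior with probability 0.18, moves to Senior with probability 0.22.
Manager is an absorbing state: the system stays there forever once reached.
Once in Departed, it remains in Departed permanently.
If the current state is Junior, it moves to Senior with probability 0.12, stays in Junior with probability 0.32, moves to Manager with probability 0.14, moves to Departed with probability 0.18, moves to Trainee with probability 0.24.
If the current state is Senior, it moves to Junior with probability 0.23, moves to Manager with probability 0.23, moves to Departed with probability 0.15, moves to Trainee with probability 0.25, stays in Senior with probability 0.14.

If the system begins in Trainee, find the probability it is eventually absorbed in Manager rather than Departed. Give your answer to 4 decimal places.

Let h(s) be the probability of absorption at Manager starting from transient state s. Then h(Manager) = 1 and h(Departed) = 0. By first-step analysis:
h(Trainee) = 0.17·h(Trainee) + 0.21·1 + 0.22·0 + 0.18·h(Junior) + 0.22·h(Senior)
h(Junior) = 0.24·h(Trainee) + 0.14·1 + 0.18·0 + 0.32·h(Junior) + 0.12·h(Senior)
h(Senior) = 0.25·h(Trainee) + 0.23·1 + 0.15·0 + 0.23·h(Junior) + 0.14·h(Senior)
Solving: h(Trainee) = 0.4999, h(Junior) = 0.4777, h(Senior) = 0.5405.
Starting from Trainee, the probability is 0.4999.

0.4999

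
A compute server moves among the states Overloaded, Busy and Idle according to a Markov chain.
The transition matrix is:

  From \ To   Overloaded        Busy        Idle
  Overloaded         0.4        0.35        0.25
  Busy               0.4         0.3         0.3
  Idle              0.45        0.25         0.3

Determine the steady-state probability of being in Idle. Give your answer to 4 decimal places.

0.2793

Let the stationary distribution be π with π = πP and π_1 + π_2 + π_3 = 1.
π_1 = 0.4·π_1 + 0.4·π_2 + 0.45·π_3
π_2 = 0.35·π_1 + 0.3·π_2 + 0.25·π_3
Solving with the normalization constraint gives π = (0.4140, 0.3067, 0.2793).
So the stationary probability of Idle is 0.2793.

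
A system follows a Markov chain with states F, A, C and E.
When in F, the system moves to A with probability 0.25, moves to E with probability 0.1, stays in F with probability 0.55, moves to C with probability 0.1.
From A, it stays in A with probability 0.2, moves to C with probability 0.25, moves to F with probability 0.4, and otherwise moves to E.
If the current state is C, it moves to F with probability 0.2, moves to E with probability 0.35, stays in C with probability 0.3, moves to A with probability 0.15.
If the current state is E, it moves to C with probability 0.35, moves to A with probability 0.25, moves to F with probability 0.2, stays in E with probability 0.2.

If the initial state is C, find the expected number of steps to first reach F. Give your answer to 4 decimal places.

4.2140

Let t(s) be the expected number of steps to first reach F from state s, with t(F) = 0. Conditioning on the first step:
t(A) = 1 + 0.2·t(A) + 0.25·t(C) + 0.15·t(E)
t(C) = 1 + 0.15·t(A) + 0.3·t(C) + 0.35·t(E)
t(E) = 1 + 0.25·t(A) + 0.35·t(C) + 0.2·t(E)
Solving: t(A) = 3.3428, t(C) = 4.2140, t(E) = 4.1383.
Expected steps from C to F: 4.2140.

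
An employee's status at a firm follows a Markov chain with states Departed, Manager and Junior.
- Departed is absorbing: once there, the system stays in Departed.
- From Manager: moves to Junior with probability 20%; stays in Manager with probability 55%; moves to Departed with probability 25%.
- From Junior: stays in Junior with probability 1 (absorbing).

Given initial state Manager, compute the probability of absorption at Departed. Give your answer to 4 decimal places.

Let h(s) be the probability of absorption at Departed starting from transient state s. Then h(Departed) = 1 and h(Junior) = 0. By first-step analysis:
h(Manager) = 0.25·1 + 0.55·h(Manager) + 0.2·0
Solving: h(Manager) = 0.5556.
Starting from Manager, the probability is 0.5556.

0.5556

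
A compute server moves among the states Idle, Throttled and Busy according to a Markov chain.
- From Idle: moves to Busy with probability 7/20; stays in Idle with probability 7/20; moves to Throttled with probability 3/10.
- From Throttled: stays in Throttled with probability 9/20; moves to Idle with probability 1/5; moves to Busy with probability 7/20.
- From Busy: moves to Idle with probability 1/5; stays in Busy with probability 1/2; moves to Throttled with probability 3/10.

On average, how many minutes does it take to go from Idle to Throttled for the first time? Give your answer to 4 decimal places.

Let t(s) be the expected number of minutes to first reach Throttled from state s, with t(Throttled) = 0. Conditioning on the first minute:
t(Idle) = 1 + 0.35·t(Idle) + 0.35·t(Busy)
t(Busy) = 1 + 0.2·t(Idle) + 0.5·t(Busy)
Solving: t(Idle) = 3.3333, t(Busy) = 3.3333.
Expected minutes from Idle to Throttled: 3.3333.

3.3333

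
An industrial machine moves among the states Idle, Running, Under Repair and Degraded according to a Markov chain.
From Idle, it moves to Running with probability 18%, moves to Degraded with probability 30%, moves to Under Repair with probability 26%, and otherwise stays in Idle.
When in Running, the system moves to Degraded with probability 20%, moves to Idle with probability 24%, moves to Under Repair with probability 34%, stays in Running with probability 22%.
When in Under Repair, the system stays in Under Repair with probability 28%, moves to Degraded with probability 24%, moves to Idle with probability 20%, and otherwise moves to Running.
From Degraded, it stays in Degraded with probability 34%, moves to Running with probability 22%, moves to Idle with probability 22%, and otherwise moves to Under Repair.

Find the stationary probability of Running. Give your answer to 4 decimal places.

Let the stationary distribution be π with π = πP and π_1 + π_2 + π_3 + π_4 = 1.
π_1 = 0.26·π_1 + 0.24·π_2 + 0.2·π_3 + 0.22·π_4
π_2 = 0.18·π_1 + 0.22·π_2 + 0.28·π_3 + 0.22·π_4
π_3 = 0.26·π_1 + 0.34·π_2 + 0.28·π_3 + 0.22·π_4
Solving with the normalization constraint gives π = (0.2282, 0.2272, 0.2728, 0.2718).
So the stationary probability of Running is 0.2272.

0.2272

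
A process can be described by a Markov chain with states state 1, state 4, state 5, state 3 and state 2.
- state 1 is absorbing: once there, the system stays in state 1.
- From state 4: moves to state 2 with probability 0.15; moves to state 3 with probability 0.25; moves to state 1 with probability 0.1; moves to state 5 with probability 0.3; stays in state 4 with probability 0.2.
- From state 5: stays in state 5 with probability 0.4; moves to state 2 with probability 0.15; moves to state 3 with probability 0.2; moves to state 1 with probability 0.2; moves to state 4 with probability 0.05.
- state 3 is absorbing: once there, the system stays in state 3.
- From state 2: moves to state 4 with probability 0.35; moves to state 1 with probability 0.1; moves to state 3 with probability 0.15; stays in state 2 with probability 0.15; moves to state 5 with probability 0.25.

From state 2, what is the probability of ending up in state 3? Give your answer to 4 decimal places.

Let h(s) be the probability of absorption at state 3 starting from transient state s. Then h(state 3) = 1 and h(state 1) = 0. By first-step analysis:
h(state 4) = 0.1·0 + 0.2·h(state 4) + 0.3·h(state 5) + 0.25·1 + 0.15·h(state 2)
h(state 5) = 0.2·0 + 0.05·h(state 4) + 0.4·h(state 5) + 0.2·1 + 0.15·h(state 2)
h(state 2) = 0.1·0 + 0.35·h(state 4) + 0.25·h(state 5) + 0.15·1 + 0.15·h(state 2)
Solving: h(state 4) = 0.6228, h(state 5) = 0.5326, h(state 2) = 0.5896.
Starting from state 2, the probability is 0.5896.

0.5896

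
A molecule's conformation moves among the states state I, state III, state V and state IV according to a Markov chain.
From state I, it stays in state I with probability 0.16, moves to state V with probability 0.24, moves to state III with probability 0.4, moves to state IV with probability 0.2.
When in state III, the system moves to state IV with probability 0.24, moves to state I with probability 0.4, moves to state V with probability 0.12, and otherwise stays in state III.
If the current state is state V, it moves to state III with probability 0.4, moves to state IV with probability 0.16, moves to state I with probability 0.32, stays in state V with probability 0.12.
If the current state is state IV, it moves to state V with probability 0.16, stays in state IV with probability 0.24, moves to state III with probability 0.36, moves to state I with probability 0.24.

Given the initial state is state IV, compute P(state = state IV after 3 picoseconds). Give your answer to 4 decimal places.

Propagate the distribution vector 3 picoseconds from state IV.
After 0 picoseconds: (0.0000, 0.0000, 0.0000, 1.0000)
After 1 picosecond: (0.2400, 0.3600, 0.1600, 0.2400)
After 2 picoseconds: (0.2912, 0.3328, 0.1584, 0.2176)
After 3 picoseconds: (0.2826, 0.3380, 0.1636, 0.2157)
P(in state IV after 3 picoseconds) = 0.2157

0.2157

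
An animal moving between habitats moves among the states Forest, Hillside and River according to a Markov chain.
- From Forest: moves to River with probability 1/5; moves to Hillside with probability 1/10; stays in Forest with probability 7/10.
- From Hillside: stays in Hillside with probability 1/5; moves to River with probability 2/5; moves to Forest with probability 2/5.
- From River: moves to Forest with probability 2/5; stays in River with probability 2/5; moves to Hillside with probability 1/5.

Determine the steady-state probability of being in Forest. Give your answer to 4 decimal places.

Let the stationary distribution be π with π = πP and π_1 + π_2 + π_3 = 1.
π_1 = 0.7·π_1 + 0.4·π_2 + 0.4·π_3
π_2 = 0.1·π_1 + 0.2·π_2 + 0.2·π_3
Solving with the normalization constraint gives π = (0.5714, 0.1429, 0.2857).
So the stationary probability of Forest is 0.5714.

0.5714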